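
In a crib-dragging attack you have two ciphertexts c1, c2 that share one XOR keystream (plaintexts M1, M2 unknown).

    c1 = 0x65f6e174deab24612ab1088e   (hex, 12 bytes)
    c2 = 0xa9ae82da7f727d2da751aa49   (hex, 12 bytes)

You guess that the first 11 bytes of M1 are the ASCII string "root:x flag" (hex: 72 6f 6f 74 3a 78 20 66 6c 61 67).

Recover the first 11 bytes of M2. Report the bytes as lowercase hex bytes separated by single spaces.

be 37 0c da 9b a1 79 2a e1 81 c5

First, c1 ⊕ c2 = (M1 ⊕ K) ⊕ (M2 ⊕ K) = M1 ⊕ M2, so the key drops out. Then M2 = (M1 ⊕ M2) ⊕ M1 over the first 11 bytes.
byte 0: (65 ⊕ a9) ⊕ 72 = cc ⊕ 72 = be
byte 1: (f6 ⊕ ae) ⊕ 6f = 58 ⊕ 6f = 37
byte 2: (e1 ⊕ 82) ⊕ 6f = 63 ⊕ 6f = 0c
byte 3: (74 ⊕ da) ⊕ 74 = ae ⊕ 74 = da
byte 4: (de ⊕ 7f) ⊕ 3a = a1 ⊕ 3a = 9b
byte 5: (ab ⊕ 72) ⊕ 78 = d9 ⊕ 78 = a1
byte 6: (24 ⊕ 7d) ⊕ 20 = 59 ⊕ 20 = 79
byte 7: (61 ⊕ 2d) ⊕ 66 = 4c ⊕ 66 = 2a
byte 8: (2a ⊕ a7) ⊕ 6c = 8d ⊕ 6c = e1
byte 9: (b1 ⊕ 51) ⊕ 61 = e0 ⊕ 61 = 81
byte 10: (08 ⊕ aa) ⊕ 67 = a2 ⊕ 67 = c5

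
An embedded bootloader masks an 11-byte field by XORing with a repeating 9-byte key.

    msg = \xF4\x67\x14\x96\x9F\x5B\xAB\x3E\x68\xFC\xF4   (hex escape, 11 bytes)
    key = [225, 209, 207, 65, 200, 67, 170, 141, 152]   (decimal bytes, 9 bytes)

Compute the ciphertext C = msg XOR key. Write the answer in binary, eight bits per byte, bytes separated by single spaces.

The 9-byte key repeats, so the effective keystream is e1 d1 cf 41 c8 43 aa 8d 98 e1 d1.
byte 0: f4 ⊕ e1 = 15
byte 1: 67 ⊕ d1 = b6
byte 2: 14 ⊕ cf = db
byte 3: 96 ⊕ 41 = d7
byte 4: 9f ⊕ c8 = 57
byte 5: 5b ⊕ 43 = 18
byte 6: ab ⊕ aa = 01
byte 7: 3e ⊕ 8d = b3
byte 8: 68 ⊕ 98 = f0
byte 9: fc ⊕ e1 = 1d
byte 10: f4 ⊕ d1 = 25

00010101 10110110 11011011 11010111 01010111 00011000 00000001 10110011 11110000 00011101 00100101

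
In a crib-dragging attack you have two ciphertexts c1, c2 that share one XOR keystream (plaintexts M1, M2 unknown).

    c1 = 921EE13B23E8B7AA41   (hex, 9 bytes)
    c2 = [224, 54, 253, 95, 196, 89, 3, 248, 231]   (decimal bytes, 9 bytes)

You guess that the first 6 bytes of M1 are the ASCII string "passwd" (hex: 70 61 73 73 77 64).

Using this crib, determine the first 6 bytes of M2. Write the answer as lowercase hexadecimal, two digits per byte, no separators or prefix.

First, c1 ⊕ c2 = (M1 ⊕ K) ⊕ (M2 ⊕ K) = M1 ⊕ M2, so the key drops out. Then M2 = (M1 ⊕ M2) ⊕ M1 over the first 6 bytes.
byte 0: (92 ⊕ e0) ⊕ 70 = 72 ⊕ 70 = 02
byte 1: (1e ⊕ 36) ⊕ 61 = 28 ⊕ 61 = 49
byte 2: (e1 ⊕ fd) ⊕ 73 = 1c ⊕ 73 = 6f
byte 3: (3b ⊕ 5f) ⊕ 73 = 64 ⊕ 73 = 17
byte 4: (23 ⊕ c4) ⊕ 77 = e7 ⊕ 77 = 90
byte 5: (e8 ⊕ 59) ⊕ 64 = b1 ⊕ 64 = d5

02496f1790d5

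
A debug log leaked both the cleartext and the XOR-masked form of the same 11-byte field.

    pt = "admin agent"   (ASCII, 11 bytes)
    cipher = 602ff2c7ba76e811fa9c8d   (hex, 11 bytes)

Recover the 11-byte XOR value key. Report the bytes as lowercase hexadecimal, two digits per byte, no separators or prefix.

014b9faed45689769ff2f9

Since cipher = pt ⊕ key, XORing both sides with pt gives key = pt ⊕ cipher.
 97 ⊕  96 =   1
100 ⊕  47 =  75
109 ⊕ 242 = 159
105 ⊕ 199 = 174
110 ⊕ 186 = 212
 32 ⊕ 118 =  86
 97 ⊕ 232 = 137
103 ⊕  17 = 118
101 ⊕ 250 = 159
110 ⊕ 156 = 242
116 ⊕ 141 = 249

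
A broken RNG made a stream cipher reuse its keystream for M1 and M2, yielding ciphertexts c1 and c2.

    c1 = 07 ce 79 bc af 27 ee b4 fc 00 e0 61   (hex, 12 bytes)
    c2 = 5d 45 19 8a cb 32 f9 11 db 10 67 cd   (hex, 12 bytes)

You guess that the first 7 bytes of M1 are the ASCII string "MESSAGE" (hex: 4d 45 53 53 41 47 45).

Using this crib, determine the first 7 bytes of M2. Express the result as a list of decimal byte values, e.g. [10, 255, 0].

First, c1 ⊕ c2 = (M1 ⊕ K) ⊕ (M2 ⊕ K) = M1 ⊕ M2, so the key drops out. Then M2 = (M1 ⊕ M2) ⊕ M1 over the first 7 bytes.
byte 0: (07 ⊕ 5d) ⊕ 4d = 5a ⊕ 4d = 17
byte 1: (ce ⊕ 45) ⊕ 45 = 8b ⊕ 45 = ce
byte 2: (79 ⊕ 19) ⊕ 53 = 60 ⊕ 53 = 33
byte 3: (bc ⊕ 8a) ⊕ 53 = 36 ⊕ 53 = 65
byte 4: (af ⊕ cb) ⊕ 41 = 64 ⊕ 41 = 25
byte 5: (27 ⊕ 32) ⊕ 47 = 15 ⊕ 47 = 52
byte 6: (ee ⊕ f9) ⊕ 45 = 17 ⊕ 45 = 52

[23, 206, 51, 101, 37, 82, 82]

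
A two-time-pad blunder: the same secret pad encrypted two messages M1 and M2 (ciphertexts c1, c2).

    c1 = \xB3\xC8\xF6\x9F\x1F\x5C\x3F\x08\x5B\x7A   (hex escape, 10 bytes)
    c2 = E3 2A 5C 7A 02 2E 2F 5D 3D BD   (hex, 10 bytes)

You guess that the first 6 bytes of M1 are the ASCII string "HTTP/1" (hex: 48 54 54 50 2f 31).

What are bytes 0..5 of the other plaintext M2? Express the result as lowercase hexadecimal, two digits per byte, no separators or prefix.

First, c1 ⊕ c2 = (M1 ⊕ K) ⊕ (M2 ⊕ K) = M1 ⊕ M2, so the key drops out. Then M2 = (M1 ⊕ M2) ⊕ M1 over the first 6 bytes.
byte 0: (b3 XOR e3) XOR 48 = 50 XOR 48 = 18
byte 1: (c8 XOR 2a) XOR 54 = e2 XOR 54 = b6
byte 2: (f6 XOR 5c) XOR 54 = aa XOR 54 = fe
byte 3: (9f XOR 7a) XOR 50 = e5 XOR 50 = b5
byte 4: (1f XOR 02) XOR 2f = 1d XOR 2f = 32
byte 5: (5c XOR 2e) XOR 31 = 72 XOR 31 = 43

18b6feb53243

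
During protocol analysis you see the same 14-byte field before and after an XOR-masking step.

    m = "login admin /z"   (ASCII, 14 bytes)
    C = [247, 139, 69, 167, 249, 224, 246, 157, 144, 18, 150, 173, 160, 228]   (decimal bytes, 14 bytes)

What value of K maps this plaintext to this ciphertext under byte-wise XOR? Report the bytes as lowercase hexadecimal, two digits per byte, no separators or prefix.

9be422ce97c097f9fd7bf88d8f9e

Since C = m ⊕ K, XORing both sides with m gives K = m ⊕ C.
108 ^ 247 = 155
111 ^ 139 = 228
103 ^  69 =  34
105 ^ 167 = 206
110 ^ 249 = 151
 32 ^ 224 = 192
 97 ^ 246 = 151
100 ^ 157 = 249
109 ^ 144 = 253
105 ^  18 = 123
110 ^ 150 = 248
 32 ^ 173 = 141
 47 ^ 160 = 143
122 ^ 228 = 158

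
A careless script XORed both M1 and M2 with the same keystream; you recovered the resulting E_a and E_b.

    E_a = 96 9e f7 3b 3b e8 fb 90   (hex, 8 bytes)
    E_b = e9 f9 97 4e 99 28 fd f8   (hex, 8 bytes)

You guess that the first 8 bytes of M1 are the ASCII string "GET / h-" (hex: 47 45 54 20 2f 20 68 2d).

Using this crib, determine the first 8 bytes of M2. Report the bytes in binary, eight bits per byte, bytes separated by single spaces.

First, E_a ⊕ E_b = (M1 ⊕ K) ⊕ (M2 ⊕ K) = M1 ⊕ M2, so the key drops out. Then M2 = (M1 ⊕ M2) ⊕ M1 over the first 8 bytes.
byte 0: (96 XOR e9) XOR 47 = 7f XOR 47 = 38
byte 1: (9e XOR f9) XOR 45 = 67 XOR 45 = 22
byte 2: (f7 XOR 97) XOR 54 = 60 XOR 54 = 34
byte 3: (3b XOR 4e) XOR 20 = 75 XOR 20 = 55
byte 4: (3b XOR 99) XOR 2f = a2 XOR 2f = 8d
byte 5: (e8 XOR 28) XOR 20 = c0 XOR 20 = e0
byte 6: (fb XOR fd) XOR 68 = 06 XOR 68 = 6e
byte 7: (90 XOR f8) XOR 2d = 68 XOR 2d = 45

00111000 00100010 00110100 01010101 10001101 11100000 01101110 01000101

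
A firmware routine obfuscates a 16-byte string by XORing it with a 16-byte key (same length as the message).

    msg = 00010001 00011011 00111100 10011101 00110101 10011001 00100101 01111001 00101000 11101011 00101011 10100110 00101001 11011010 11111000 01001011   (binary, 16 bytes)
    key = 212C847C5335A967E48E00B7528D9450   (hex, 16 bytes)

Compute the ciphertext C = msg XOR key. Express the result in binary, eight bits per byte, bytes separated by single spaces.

00010001 ^ 00100001 = 00110000
00011011 ^ 00101100 = 00110111
00111100 ^ 10000100 = 10111000
10011101 ^ 01111100 = 11100001
00110101 ^ 01010011 = 01100110
10011001 ^ 00110101 = 10101100
00100101 ^ 10101001 = 10001100
01111001 ^ 01100111 = 00011110
00101000 ^ 11100100 = 11001100
11101011 ^ 10001110 = 01100101
00101011 ^ 00000000 = 00101011
10100110 ^ 10110111 = 00010001
00101001 ^ 01010010 = 01111011
11011010 ^ 10001101 = 01010111
11111000 ^ 10010100 = 01101100
01001011 ^ 01010000 = 00011011

00110000 00110111 10111000 11100001 01100110 10101100 10001100 00011110 11001100 01100101 00101011 00010001 01111011 01010111 01101100 00011011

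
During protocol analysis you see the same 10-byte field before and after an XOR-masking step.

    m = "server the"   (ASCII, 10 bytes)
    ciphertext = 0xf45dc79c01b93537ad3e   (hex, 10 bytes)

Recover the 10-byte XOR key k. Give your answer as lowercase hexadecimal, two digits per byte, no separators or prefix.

Since ciphertext = m ⊕ k, XORing both sides with m gives k = m ⊕ ciphertext.
01110011 XOR 11110100 = 10000111
01100101 XOR 01011101 = 00111000
01110010 XOR 11000111 = 10110101
01110110 XOR 10011100 = 11101010
01100101 XOR 00000001 = 01100100
01110010 XOR 10111001 = 11001011
00100000 XOR 00110101 = 00010101
01110100 XOR 00110111 = 01000011
01101000 XOR 10101101 = 11000101
01100101 XOR 00111110 = 01011011

8738b5ea64cb1543c55b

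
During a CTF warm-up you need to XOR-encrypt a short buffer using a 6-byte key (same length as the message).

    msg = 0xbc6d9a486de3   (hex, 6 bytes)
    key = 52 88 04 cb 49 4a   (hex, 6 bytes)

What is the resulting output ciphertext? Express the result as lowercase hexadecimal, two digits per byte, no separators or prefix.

XOR is its own inverse, so applying the key byte-wise gives the result directly.
bc xor 52 = ee
6d xor 88 = e5
9a xor 04 = 9e
48 xor cb = 83
6d xor 49 = 24
e3 xor 4a = a9

eee59e8324a9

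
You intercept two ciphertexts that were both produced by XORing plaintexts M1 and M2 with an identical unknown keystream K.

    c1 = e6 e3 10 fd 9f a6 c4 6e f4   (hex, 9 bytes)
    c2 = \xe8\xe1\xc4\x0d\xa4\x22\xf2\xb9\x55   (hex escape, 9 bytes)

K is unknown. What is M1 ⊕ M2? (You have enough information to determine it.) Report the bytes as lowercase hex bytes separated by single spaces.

0e 02 d4 f0 3b 84 36 d7 a1

c1 ⊕ c2 = (M1 ⊕ K) ⊕ (M2 ⊕ K) = M1 ⊕ M2 — the shared key cancels under XOR.
e6 ⊕ e8 = 0e
e3 ⊕ e1 = 02
10 ⊕ c4 = d4
fd ⊕ 0d = f0
9f ⊕ a4 = 3b
a6 ⊕ 22 = 84
c4 ⊕ f2 = 36
6e ⊕ b9 = d7
f4 ⊕ 55 = a1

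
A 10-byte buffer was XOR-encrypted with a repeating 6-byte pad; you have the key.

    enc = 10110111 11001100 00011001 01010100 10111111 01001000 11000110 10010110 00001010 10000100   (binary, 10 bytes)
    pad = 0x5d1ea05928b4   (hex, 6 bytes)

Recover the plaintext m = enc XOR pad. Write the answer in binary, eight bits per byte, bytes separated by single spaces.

11101010 11010010 10111001 00001101 10010111 11111100 10011011 10001000 10101010 11011101

The 6-byte key repeats, so the effective keystream is 5d 1e a0 59 28 b4 5d 1e a0 59.
byte 0: 183 xor  93 = 234
byte 1: 204 xor  30 = 210
byte 2:  25 xor 160 = 185
byte 3:  84 xor  89 =  13
byte 4: 191 xor  40 = 151
byte 5:  72 xor 180 = 252
byte 6: 198 xor  93 = 155
byte 7: 150 xor  30 = 136
byte 8:  10 xor 160 = 170
byte 9: 132 xor  89 = 221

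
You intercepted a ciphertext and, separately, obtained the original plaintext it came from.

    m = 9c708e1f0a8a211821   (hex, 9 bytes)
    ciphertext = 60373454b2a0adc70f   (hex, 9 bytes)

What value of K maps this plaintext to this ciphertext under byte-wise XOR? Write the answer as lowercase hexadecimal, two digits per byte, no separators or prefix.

fc47ba4bb82a8cdf2e

Since ciphertext = m ⊕ K, XORing both sides with m gives K = m ⊕ ciphertext.
byte 0: 156 xor  96 = 252
byte 1: 112 xor  55 =  71
byte 2: 142 xor  52 = 186
byte 3:  31 xor  84 =  75
byte 4:  10 xor 178 = 184
byte 5: 138 xor 160 =  42
byte 6:  33 xor 173 = 140
byte 7:  24 xor 199 = 223
byte 8:  33 xor  15 =  46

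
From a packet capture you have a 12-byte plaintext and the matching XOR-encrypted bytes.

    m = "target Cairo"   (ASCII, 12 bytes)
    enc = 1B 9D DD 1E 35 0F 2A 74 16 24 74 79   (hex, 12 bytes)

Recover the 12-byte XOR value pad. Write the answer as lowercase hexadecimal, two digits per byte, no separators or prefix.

6ffcaf79507b0a37774d0616

Since enc = m ⊕ pad, XORing both sides with m gives pad = m ⊕ enc.
byte 0: 74 xor 1b = 6f
byte 1: 61 xor 9d = fc
byte 2: 72 xor dd = af
byte 3: 67 xor 1e = 79
byte 4: 65 xor 35 = 50
byte 5: 74 xor 0f = 7b
byte 6: 20 xor 2a = 0a
byte 7: 43 xor 74 = 37
byte 8: 61 xor 16 = 77
byte 9: 69 xor 24 = 4d
byte 10: 72 xor 74 = 06
byte 11: 6f xor 79 = 16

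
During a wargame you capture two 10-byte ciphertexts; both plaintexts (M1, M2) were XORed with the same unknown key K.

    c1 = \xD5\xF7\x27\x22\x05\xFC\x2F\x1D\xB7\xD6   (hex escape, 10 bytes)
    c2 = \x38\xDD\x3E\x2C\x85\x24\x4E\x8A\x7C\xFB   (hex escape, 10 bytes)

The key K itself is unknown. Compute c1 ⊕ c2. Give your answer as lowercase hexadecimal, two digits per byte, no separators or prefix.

c1 ⊕ c2 = (M1 ⊕ K) ⊕ (M2 ⊕ K) = M1 ⊕ M2 — the shared key cancels under XOR.
byte 0: d5 xor 38 = ed
byte 1: f7 xor dd = 2a
byte 2: 27 xor 3e = 19
byte 3: 22 xor 2c = 0e
byte 4: 05 xor 85 = 80
byte 5: fc xor 24 = d8
byte 6: 2f xor 4e = 61
byte 7: 1d xor 8a = 97
byte 8: b7 xor 7c = cb
byte 9: d6 xor fb = 2d

ed2a190e80d86197cb2d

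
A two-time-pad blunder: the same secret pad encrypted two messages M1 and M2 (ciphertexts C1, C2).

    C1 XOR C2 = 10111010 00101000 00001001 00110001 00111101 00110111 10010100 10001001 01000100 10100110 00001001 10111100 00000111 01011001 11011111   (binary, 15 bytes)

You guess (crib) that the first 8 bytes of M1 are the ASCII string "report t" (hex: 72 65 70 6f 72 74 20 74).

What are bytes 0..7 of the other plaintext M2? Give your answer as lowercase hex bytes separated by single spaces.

Since C1 ⊕ C2 = M1 ⊕ M2, XORing with the guessed M1 bytes yields the corresponding M2 bytes: M2 = (C1 ⊕ C2) ⊕ M1.
ba xor 72 = c8
28 xor 65 = 4d
09 xor 70 = 79
31 xor 6f = 5e
3d xor 72 = 4f
37 xor 74 = 43
94 xor 20 = b4
89 xor 74 = fd

c8 4d 79 5e 4f 43 b4 fd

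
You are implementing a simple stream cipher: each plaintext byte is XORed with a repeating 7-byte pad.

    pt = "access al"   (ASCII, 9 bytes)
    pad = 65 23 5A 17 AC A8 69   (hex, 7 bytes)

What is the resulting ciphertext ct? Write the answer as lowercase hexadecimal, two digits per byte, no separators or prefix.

04403972dfdb49044f

The 7-byte key repeats, so the effective keystream is 65 23 5a 17 ac a8 69 65 23.
byte 0:  97 ⊕ 101 =   4
byte 1:  99 ⊕  35 =  64
byte 2:  99 ⊕  90 =  57
byte 3: 101 ⊕  23 = 114
byte 4: 115 ⊕ 172 = 223
byte 5: 115 ⊕ 168 = 219
byte 6:  32 ⊕ 105 =  73
byte 7:  97 ⊕ 101 =   4
byte 8: 108 ⊕  35 =  79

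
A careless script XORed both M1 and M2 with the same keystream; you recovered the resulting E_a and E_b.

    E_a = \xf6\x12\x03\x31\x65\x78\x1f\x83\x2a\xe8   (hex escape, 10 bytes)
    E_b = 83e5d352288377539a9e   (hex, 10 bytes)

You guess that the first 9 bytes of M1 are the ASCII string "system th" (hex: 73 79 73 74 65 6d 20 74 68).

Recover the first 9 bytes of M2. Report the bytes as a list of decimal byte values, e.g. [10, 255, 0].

First, E_a ⊕ E_b = (M1 ⊕ K) ⊕ (M2 ⊕ K) = M1 ⊕ M2, so the key drops out. Then M2 = (M1 ⊕ M2) ⊕ M1 over the first 9 bytes.
byte 0: (f6 ⊕ 83) ⊕ 73 = 75 ⊕ 73 = 06
byte 1: (12 ⊕ e5) ⊕ 79 = f7 ⊕ 79 = 8e
byte 2: (03 ⊕ d3) ⊕ 73 = d0 ⊕ 73 = a3
byte 3: (31 ⊕ 52) ⊕ 74 = 63 ⊕ 74 = 17
byte 4: (65 ⊕ 28) ⊕ 65 = 4d ⊕ 65 = 28
byte 5: (78 ⊕ 83) ⊕ 6d = fb ⊕ 6d = 96
byte 6: (1f ⊕ 77) ⊕ 20 = 68 ⊕ 20 = 48
byte 7: (83 ⊕ 53) ⊕ 74 = d0 ⊕ 74 = a4
byte 8: (2a ⊕ 9a) ⊕ 68 = b0 ⊕ 68 = d8

[6, 142, 163, 23, 40, 150, 72, 164, 216]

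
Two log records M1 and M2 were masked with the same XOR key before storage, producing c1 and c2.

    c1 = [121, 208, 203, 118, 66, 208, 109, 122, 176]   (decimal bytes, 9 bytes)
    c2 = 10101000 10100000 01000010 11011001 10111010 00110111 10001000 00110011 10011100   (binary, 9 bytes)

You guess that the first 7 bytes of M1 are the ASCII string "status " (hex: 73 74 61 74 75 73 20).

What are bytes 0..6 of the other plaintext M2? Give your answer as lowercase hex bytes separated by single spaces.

First, c1 ⊕ c2 = (M1 ⊕ K) ⊕ (M2 ⊕ K) = M1 ⊕ M2, so the key drops out. Then M2 = (M1 ⊕ M2) ⊕ M1 over the first 7 bytes.
byte 0: (79 ⊕ a8) ⊕ 73 = d1 ⊕ 73 = a2
byte 1: (d0 ⊕ a0) ⊕ 74 = 70 ⊕ 74 = 04
byte 2: (cb ⊕ 42) ⊕ 61 = 89 ⊕ 61 = e8
byte 3: (76 ⊕ d9) ⊕ 74 = af ⊕ 74 = db
byte 4: (42 ⊕ ba) ⊕ 75 = f8 ⊕ 75 = 8d
byte 5: (d0 ⊕ 37) ⊕ 73 = e7 ⊕ 73 = 94
byte 6: (6d ⊕ 88) ⊕ 20 = e5 ⊕ 20 = c5

a2 04 e8 db 8d 94 c5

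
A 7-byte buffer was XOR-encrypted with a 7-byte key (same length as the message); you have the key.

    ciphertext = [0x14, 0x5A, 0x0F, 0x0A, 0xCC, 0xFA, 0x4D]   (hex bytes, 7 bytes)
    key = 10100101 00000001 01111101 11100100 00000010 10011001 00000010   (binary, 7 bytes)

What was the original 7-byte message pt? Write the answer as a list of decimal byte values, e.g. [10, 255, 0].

[177, 91, 114, 238, 206, 99, 79]

XOR is its own inverse, so applying the key byte-wise gives the result directly.
14 ^ a5 = b1
5a ^ 01 = 5b
0f ^ 7d = 72
0a ^ e4 = ee
cc ^ 02 = ce
fa ^ 99 = 63
4d ^ 02 = 4f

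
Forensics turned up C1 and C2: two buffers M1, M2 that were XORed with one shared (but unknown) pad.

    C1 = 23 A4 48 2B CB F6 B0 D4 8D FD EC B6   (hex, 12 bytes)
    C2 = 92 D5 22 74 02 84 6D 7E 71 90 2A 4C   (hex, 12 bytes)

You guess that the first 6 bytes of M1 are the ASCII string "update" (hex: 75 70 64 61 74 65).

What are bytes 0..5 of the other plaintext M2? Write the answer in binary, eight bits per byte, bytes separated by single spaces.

First, C1 ⊕ C2 = (M1 ⊕ K) ⊕ (M2 ⊕ K) = M1 ⊕ M2, so the key drops out. Then M2 = (M1 ⊕ M2) ⊕ M1 over the first 6 bytes.
byte 0: (23 xor 92) xor 75 = b1 xor 75 = c4
byte 1: (a4 xor d5) xor 70 = 71 xor 70 = 01
byte 2: (48 xor 22) xor 64 = 6a xor 64 = 0e
byte 3: (2b xor 74) xor 61 = 5f xor 61 = 3e
byte 4: (cb xor 02) xor 74 = c9 xor 74 = bd
byte 5: (f6 xor 84) xor 65 = 72 xor 65 = 17

11000100 00000001 00001110 00111110 10111101 00010111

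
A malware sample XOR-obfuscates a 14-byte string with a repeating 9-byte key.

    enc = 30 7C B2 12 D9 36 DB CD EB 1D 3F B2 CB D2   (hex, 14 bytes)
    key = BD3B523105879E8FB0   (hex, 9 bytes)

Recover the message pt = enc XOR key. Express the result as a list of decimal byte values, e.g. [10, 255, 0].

[141, 71, 224, 35, 220, 177, 69, 66, 91, 160, 4, 224, 250, 215]

The 9-byte key repeats, so the effective keystream is bd 3b 52 31 05 87 9e 8f b0 bd 3b 52 31 05.
byte 0: 30 xor bd = 8d
byte 1: 7c xor 3b = 47
byte 2: b2 xor 52 = e0
byte 3: 12 xor 31 = 23
byte 4: d9 xor 05 = dc
byte 5: 36 xor 87 = b1
byte 6: db xor 9e = 45
byte 7: cd xor 8f = 42
byte 8: eb xor b0 = 5b
byte 9: 1d xor bd = a0
byte 10: 3f xor 3b = 04
byte 11: b2 xor 52 = e0
byte 12: cb xor 31 = fa
byte 13: d2 xor 05 = d7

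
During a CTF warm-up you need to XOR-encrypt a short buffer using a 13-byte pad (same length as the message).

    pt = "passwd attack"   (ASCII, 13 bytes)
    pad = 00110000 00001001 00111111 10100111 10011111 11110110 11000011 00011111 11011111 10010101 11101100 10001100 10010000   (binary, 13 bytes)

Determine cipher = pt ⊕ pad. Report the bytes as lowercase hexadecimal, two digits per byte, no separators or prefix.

40684cd4e892e37eabe18deffb

XOR is its own inverse, so applying the key byte-wise gives the result directly.
70 XOR 30 = 40
61 XOR 09 = 68
73 XOR 3f = 4c
73 XOR a7 = d4
77 XOR 9f = e8
64 XOR f6 = 92
20 XOR c3 = e3
61 XOR 1f = 7e
74 XOR df = ab
74 XOR 95 = e1
61 XOR ec = 8d
63 XOR 8c = ef
6b XOR 90 = fb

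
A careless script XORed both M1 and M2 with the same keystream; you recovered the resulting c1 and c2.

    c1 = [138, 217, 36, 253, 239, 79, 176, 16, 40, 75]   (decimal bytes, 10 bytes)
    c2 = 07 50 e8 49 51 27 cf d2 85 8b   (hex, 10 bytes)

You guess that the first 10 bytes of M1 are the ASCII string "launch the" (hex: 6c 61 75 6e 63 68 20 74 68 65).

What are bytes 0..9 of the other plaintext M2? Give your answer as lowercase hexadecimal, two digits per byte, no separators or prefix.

First, c1 ⊕ c2 = (M1 ⊕ K) ⊕ (M2 ⊕ K) = M1 ⊕ M2, so the key drops out. Then M2 = (M1 ⊕ M2) ⊕ M1 over the first 10 bytes.
byte 0: (8a xor 07) xor 6c = 8d xor 6c = e1
byte 1: (d9 xor 50) xor 61 = 89 xor 61 = e8
byte 2: (24 xor e8) xor 75 = cc xor 75 = b9
byte 3: (fd xor 49) xor 6e = b4 xor 6e = da
byte 4: (ef xor 51) xor 63 = be xor 63 = dd
byte 5: (4f xor 27) xor 68 = 68 xor 68 = 00
byte 6: (b0 xor cf) xor 20 = 7f xor 20 = 5f
byte 7: (10 xor d2) xor 74 = c2 xor 74 = b6
byte 8: (28 xor 85) xor 68 = ad xor 68 = c5
byte 9: (4b xor 8b) xor 65 = c0 xor 65 = a5

e1e8b9dadd005fb6c5a5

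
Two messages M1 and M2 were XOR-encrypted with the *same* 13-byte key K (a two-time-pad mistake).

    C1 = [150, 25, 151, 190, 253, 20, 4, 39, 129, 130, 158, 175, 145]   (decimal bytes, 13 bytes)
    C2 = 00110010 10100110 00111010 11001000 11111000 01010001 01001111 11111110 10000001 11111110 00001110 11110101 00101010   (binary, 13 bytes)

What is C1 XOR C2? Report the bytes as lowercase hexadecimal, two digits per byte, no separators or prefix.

C1 ⊕ C2 = (M1 ⊕ K) ⊕ (M2 ⊕ K) = M1 ⊕ M2 — the shared key cancels under XOR.
96 ^ 32 = a4
19 ^ a6 = bf
97 ^ 3a = ad
be ^ c8 = 76
fd ^ f8 = 05
14 ^ 51 = 45
04 ^ 4f = 4b
27 ^ fe = d9
81 ^ 81 = 00
82 ^ fe = 7c
9e ^ 0e = 90
af ^ f5 = 5a
91 ^ 2a = bb

a4bfad7605454bd9007c905abb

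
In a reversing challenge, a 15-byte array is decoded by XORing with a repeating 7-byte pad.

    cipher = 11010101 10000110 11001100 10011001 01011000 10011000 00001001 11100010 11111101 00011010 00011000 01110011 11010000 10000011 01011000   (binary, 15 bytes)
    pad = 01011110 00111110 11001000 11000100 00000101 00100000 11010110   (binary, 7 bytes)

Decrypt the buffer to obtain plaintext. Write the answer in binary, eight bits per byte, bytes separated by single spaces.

10001011 10111000 00000100 01011101 01011101 10111000 11011111 10111100 11000011 11010010 11011100 01110110 11110000 01010101 00000110

The 7-byte key repeats, so the effective keystream is 5e 3e c8 c4 05 20 d6 5e 3e c8 c4 05 20 d6 5e.
byte 0: 11010101 ^ 01011110 = 10001011
byte 1: 10000110 ^ 00111110 = 10111000
byte 2: 11001100 ^ 11001000 = 00000100
byte 3: 10011001 ^ 11000100 = 01011101
byte 4: 01011000 ^ 00000101 = 01011101
byte 5: 10011000 ^ 00100000 = 10111000
byte 6: 00001001 ^ 11010110 = 11011111
byte 7: 11100010 ^ 01011110 = 10111100
byte 8: 11111101 ^ 00111110 = 11000011
byte 9: 00011010 ^ 11001000 = 11010010
byte 10: 00011000 ^ 11000100 = 11011100
byte 11: 01110011 ^ 00000101 = 01110110
byte 12: 11010000 ^ 00100000 = 11110000
byte 13: 10000011 ^ 11010110 = 01010101
byte 14: 01011000 ^ 01011110 = 00000110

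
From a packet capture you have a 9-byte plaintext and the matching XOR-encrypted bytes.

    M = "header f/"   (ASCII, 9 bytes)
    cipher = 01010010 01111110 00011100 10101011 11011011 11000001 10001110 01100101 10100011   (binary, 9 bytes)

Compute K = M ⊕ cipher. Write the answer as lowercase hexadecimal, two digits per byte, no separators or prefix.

3a1b7dcfbeb3ae038c

Since cipher = M ⊕ K, XORing both sides with M gives K = M ⊕ cipher.
68 ⊕ 52 = 3a
65 ⊕ 7e = 1b
61 ⊕ 1c = 7d
64 ⊕ ab = cf
65 ⊕ db = be
72 ⊕ c1 = b3
20 ⊕ 8e = ae
66 ⊕ 65 = 03
2f ⊕ a3 = 8c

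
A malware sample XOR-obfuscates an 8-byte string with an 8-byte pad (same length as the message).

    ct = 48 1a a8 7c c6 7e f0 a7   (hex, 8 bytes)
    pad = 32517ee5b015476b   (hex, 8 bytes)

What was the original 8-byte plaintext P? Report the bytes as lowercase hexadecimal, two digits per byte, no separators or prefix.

XOR is its own inverse, so applying the key byte-wise gives the result directly.
byte 0:  72 ^  50 = 122
byte 1:  26 ^  81 =  75
byte 2: 168 ^ 126 = 214
byte 3: 124 ^ 229 = 153
byte 4: 198 ^ 176 = 118
byte 5: 126 ^  21 = 107
byte 6: 240 ^  71 = 183
byte 7: 167 ^ 107 = 204

7a4bd699766bb7cc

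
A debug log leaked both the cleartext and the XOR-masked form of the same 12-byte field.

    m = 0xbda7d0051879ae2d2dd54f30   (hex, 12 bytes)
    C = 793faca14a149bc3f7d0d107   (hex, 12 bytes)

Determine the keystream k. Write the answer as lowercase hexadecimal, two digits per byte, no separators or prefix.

c4987ca4526d35eeda059e37

Since C = m ⊕ k, XORing both sides with m gives k = m ⊕ C.
byte 0: 10111101 ^ 01111001 = 11000100
byte 1: 10100111 ^ 00111111 = 10011000
byte 2: 11010000 ^ 10101100 = 01111100
byte 3: 00000101 ^ 10100001 = 10100100
byte 4: 00011000 ^ 01001010 = 01010010
byte 5: 01111001 ^ 00010100 = 01101101
byte 6: 10101110 ^ 10011011 = 00110101
byte 7: 00101101 ^ 11000011 = 11101110
byte 8: 00101101 ^ 11110111 = 11011010
byte 9: 11010101 ^ 11010000 = 00000101
byte 10: 01001111 ^ 11010001 = 10011110
byte 11: 00110000 ^ 00000111 = 00110111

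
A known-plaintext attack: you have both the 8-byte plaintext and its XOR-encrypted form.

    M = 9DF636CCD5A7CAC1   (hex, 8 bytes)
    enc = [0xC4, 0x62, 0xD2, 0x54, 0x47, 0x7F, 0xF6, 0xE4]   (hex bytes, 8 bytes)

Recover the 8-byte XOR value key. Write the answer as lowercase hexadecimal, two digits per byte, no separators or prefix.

Since enc = M ⊕ key, XORing both sides with M gives key = M ⊕ enc.
9d ⊕ c4 = 59
f6 ⊕ 62 = 94
36 ⊕ d2 = e4
cc ⊕ 54 = 98
d5 ⊕ 47 = 92
a7 ⊕ 7f = d8
ca ⊕ f6 = 3c
c1 ⊕ e4 = 25

5994e49892d83c25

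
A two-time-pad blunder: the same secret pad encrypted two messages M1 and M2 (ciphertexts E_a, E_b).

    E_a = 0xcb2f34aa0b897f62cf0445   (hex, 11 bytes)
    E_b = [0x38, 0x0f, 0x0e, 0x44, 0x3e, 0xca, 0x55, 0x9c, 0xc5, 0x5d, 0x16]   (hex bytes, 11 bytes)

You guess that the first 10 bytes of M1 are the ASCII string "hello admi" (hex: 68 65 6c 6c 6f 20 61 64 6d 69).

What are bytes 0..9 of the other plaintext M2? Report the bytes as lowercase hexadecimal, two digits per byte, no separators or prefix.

9b4556825a634b9a6730

First, E_a ⊕ E_b = (M1 ⊕ K) ⊕ (M2 ⊕ K) = M1 ⊕ M2, so the key drops out. Then M2 = (M1 ⊕ M2) ⊕ M1 over the first 10 bytes.
byte 0: (cb XOR 38) XOR 68 = f3 XOR 68 = 9b
byte 1: (2f XOR 0f) XOR 65 = 20 XOR 65 = 45
byte 2: (34 XOR 0e) XOR 6c = 3a XOR 6c = 56
byte 3: (aa XOR 44) XOR 6c = ee XOR 6c = 82
byte 4: (0b XOR 3e) XOR 6f = 35 XOR 6f = 5a
byte 5: (89 XOR ca) XOR 20 = 43 XOR 20 = 63
byte 6: (7f XOR 55) XOR 61 = 2a XOR 61 = 4b
byte 7: (62 XOR 9c) XOR 64 = fe XOR 64 = 9a
byte 8: (cf XOR c5) XOR 6d = 0a XOR 6d = 67
byte 9: (04 XOR 5d) XOR 69 = 59 XOR 69 = 30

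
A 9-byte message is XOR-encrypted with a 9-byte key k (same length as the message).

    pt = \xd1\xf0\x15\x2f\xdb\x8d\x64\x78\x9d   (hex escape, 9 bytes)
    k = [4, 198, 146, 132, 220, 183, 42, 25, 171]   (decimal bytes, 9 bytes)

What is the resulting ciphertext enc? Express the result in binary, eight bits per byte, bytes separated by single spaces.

XOR is its own inverse, so applying the key byte-wise gives the result directly.
d1 ^ 04 = d5
f0 ^ c6 = 36
15 ^ 92 = 87
2f ^ 84 = ab
db ^ dc = 07
8d ^ b7 = 3a
64 ^ 2a = 4e
78 ^ 19 = 61
9d ^ ab = 36

11010101 00110110 10000111 10101011 00000111 00111010 01001110 01100001 00110110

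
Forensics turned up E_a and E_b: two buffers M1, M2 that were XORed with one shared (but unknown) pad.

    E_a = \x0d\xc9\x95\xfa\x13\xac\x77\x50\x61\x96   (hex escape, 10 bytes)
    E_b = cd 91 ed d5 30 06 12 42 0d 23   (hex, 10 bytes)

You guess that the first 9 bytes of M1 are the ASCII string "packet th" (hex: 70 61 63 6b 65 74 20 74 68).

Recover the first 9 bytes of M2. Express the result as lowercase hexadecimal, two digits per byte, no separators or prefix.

b0391b4446de456604

First, E_a ⊕ E_b = (M1 ⊕ K) ⊕ (M2 ⊕ K) = M1 ⊕ M2, so the key drops out. Then M2 = (M1 ⊕ M2) ⊕ M1 over the first 9 bytes.
byte 0: (0d xor cd) xor 70 = c0 xor 70 = b0
byte 1: (c9 xor 91) xor 61 = 58 xor 61 = 39
byte 2: (95 xor ed) xor 63 = 78 xor 63 = 1b
byte 3: (fa xor d5) xor 6b = 2f xor 6b = 44
byte 4: (13 xor 30) xor 65 = 23 xor 65 = 46
byte 5: (ac xor 06) xor 74 = aa xor 74 = de
byte 6: (77 xor 12) xor 20 = 65 xor 20 = 45
byte 7: (50 xor 42) xor 74 = 12 xor 74 = 66
byte 8: (61 xor 0d) xor 68 = 6c xor 68 = 04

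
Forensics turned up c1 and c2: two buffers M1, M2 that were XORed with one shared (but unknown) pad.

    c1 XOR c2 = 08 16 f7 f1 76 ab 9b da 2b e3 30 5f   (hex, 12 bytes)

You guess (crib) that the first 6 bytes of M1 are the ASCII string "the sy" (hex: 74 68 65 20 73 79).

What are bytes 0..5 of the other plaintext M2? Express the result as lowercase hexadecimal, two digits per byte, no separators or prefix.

Since c1 ⊕ c2 = M1 ⊕ M2, XORing with the guessed M1 bytes yields the corresponding M2 bytes: M2 = (c1 ⊕ c2) ⊕ M1.
byte 0: 08 xor 74 = 7c
byte 1: 16 xor 68 = 7e
byte 2: f7 xor 65 = 92
byte 3: f1 xor 20 = d1
byte 4: 76 xor 73 = 05
byte 5: ab xor 79 = d2

7c7e92d105d2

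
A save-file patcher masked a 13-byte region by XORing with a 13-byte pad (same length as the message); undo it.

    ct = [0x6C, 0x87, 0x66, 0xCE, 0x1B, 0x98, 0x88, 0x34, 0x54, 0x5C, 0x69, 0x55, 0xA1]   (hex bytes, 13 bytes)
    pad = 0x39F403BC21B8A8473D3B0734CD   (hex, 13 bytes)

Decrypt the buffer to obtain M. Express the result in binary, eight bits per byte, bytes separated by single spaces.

01010101 01110011 01100101 01110010 00111010 00100000 00100000 01110011 01101001 01100111 01101110 01100001 01101100

XOR is its own inverse, so applying the key byte-wise gives the result directly.
6c ^ 39 = 55
87 ^ f4 = 73
66 ^ 03 = 65
ce ^ bc = 72
1b ^ 21 = 3a
98 ^ b8 = 20
88 ^ a8 = 20
34 ^ 47 = 73
54 ^ 3d = 69
5c ^ 3b = 67
69 ^ 07 = 6e
55 ^ 34 = 61
a1 ^ cd = 6c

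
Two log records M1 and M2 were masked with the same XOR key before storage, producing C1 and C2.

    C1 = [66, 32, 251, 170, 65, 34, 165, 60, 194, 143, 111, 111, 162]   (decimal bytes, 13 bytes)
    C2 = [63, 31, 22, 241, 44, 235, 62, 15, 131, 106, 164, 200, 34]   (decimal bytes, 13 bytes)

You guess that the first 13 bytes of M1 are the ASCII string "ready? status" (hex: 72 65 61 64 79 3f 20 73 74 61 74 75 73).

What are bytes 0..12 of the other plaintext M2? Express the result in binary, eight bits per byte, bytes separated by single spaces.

00001111 01011010 10001100 00111111 00010100 11110110 10111011 01000000 00110101 10000100 10111111 11010010 11110011

First, C1 ⊕ C2 = (M1 ⊕ K) ⊕ (M2 ⊕ K) = M1 ⊕ M2, so the key drops out. Then M2 = (M1 ⊕ M2) ⊕ M1 over the first 13 bytes.
byte 0: (42 ^ 3f) ^ 72 = 7d ^ 72 = 0f
byte 1: (20 ^ 1f) ^ 65 = 3f ^ 65 = 5a
byte 2: (fb ^ 16) ^ 61 = ed ^ 61 = 8c
byte 3: (aa ^ f1) ^ 64 = 5b ^ 64 = 3f
byte 4: (41 ^ 2c) ^ 79 = 6d ^ 79 = 14
byte 5: (22 ^ eb) ^ 3f = c9 ^ 3f = f6
byte 6: (a5 ^ 3e) ^ 20 = 9b ^ 20 = bb
byte 7: (3c ^ 0f) ^ 73 = 33 ^ 73 = 40
byte 8: (c2 ^ 83) ^ 74 = 41 ^ 74 = 35
byte 9: (8f ^ 6a) ^ 61 = e5 ^ 61 = 84
byte 10: (6f ^ a4) ^ 74 = cb ^ 74 = bf
byte 11: (6f ^ c8) ^ 75 = a7 ^ 75 = d2
byte 12: (a2 ^ 22) ^ 73 = 80 ^ 73 = f3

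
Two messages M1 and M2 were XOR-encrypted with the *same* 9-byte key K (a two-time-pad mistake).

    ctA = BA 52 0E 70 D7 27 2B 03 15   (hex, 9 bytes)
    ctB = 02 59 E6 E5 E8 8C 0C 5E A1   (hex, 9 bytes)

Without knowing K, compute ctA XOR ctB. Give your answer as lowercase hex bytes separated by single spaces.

ctA ⊕ ctB = (M1 ⊕ K) ⊕ (M2 ⊕ K) = M1 ⊕ M2 — the shared key cancels under XOR.
10111010 ^ 00000010 = 10111000
01010010 ^ 01011001 = 00001011
00001110 ^ 11100110 = 11101000
01110000 ^ 11100101 = 10010101
11010111 ^ 11101000 = 00111111
00100111 ^ 10001100 = 10101011
00101011 ^ 00001100 = 00100111
00000011 ^ 01011110 = 01011101
00010101 ^ 10100001 = 10110100

b8 0b e8 95 3f ab 27 5d b4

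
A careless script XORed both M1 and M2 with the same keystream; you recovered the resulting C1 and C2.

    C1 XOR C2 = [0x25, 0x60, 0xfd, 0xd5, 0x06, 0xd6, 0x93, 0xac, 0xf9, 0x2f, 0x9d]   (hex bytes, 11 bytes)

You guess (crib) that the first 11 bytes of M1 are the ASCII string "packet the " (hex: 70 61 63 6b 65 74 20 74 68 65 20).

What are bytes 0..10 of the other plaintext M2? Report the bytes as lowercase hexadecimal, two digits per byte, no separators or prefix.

Since C1 ⊕ C2 = M1 ⊕ M2, XORing with the guessed M1 bytes yields the corresponding M2 bytes: M2 = (C1 ⊕ C2) ⊕ M1.
25 XOR 70 = 55
60 XOR 61 = 01
fd XOR 63 = 9e
d5 XOR 6b = be
06 XOR 65 = 63
d6 XOR 74 = a2
93 XOR 20 = b3
ac XOR 74 = d8
f9 XOR 68 = 91
2f XOR 65 = 4a
9d XOR 20 = bd

55019ebe63a2b3d8914abd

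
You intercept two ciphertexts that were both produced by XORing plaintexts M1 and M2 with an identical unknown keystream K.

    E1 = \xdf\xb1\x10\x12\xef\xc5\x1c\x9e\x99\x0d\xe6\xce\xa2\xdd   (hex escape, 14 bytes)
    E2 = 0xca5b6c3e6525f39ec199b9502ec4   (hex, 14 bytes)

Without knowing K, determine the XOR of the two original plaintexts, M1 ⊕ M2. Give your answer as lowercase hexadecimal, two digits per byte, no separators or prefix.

15ea7c2c8ae0ef0058945f9e8c19

E1 ⊕ E2 = (M1 ⊕ K) ⊕ (M2 ⊕ K) = M1 ⊕ M2 — the shared key cancels under XOR.
223 ⊕ 202 =  21
177 ⊕  91 = 234
 16 ⊕ 108 = 124
 18 ⊕  62 =  44
239 ⊕ 101 = 138
197 ⊕  37 = 224
 28 ⊕ 243 = 239
158 ⊕ 158 =   0
153 ⊕ 193 =  88
 13 ⊕ 153 = 148
230 ⊕ 185 =  95
206 ⊕  80 = 158
162 ⊕  46 = 140
221 ⊕ 196 =  25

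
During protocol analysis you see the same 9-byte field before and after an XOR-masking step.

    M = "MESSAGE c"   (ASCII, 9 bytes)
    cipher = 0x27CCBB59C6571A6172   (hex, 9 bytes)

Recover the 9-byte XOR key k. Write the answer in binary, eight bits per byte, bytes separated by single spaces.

01101010 10001001 11101000 00001010 10000111 00010000 01011111 01000001 00010001

Since cipher = M ⊕ k, XORing both sides with M gives k = M ⊕ cipher.
01001101 ^ 00100111 = 01101010
01000101 ^ 11001100 = 10001001
01010011 ^ 10111011 = 11101000
01010011 ^ 01011001 = 00001010
01000001 ^ 11000110 = 10000111
01000111 ^ 01010111 = 00010000
01000101 ^ 00011010 = 01011111
00100000 ^ 01100001 = 01000001
01100011 ^ 01110010 = 00010001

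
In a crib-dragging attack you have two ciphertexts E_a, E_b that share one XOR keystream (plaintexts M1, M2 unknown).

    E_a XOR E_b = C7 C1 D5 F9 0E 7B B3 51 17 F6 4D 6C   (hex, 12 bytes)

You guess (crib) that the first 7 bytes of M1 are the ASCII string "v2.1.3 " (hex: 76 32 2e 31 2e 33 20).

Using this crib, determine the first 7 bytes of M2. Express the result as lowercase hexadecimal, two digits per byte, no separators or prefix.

Since E_a ⊕ E_b = M1 ⊕ M2, XORing with the guessed M1 bytes yields the corresponding M2 bytes: M2 = (E_a ⊕ E_b) ⊕ M1.
byte 0: c7 XOR 76 = b1
byte 1: c1 XOR 32 = f3
byte 2: d5 XOR 2e = fb
byte 3: f9 XOR 31 = c8
byte 4: 0e XOR 2e = 20
byte 5: 7b XOR 33 = 48
byte 6: b3 XOR 20 = 93

b1f3fbc8204893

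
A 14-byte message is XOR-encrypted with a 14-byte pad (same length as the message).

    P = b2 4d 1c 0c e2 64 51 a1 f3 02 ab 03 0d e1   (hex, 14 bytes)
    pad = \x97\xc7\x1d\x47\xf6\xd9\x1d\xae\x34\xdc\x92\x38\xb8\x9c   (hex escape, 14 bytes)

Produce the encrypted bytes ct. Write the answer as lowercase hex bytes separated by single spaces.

25 8a 01 4b 14 bd 4c 0f c7 de 39 3b b5 7d

XOR is its own inverse, so applying the key byte-wise gives the result directly.
10110010 ^ 10010111 = 00100101
01001101 ^ 11000111 = 10001010
00011100 ^ 00011101 = 00000001
00001100 ^ 01000111 = 01001011
11100010 ^ 11110110 = 00010100
01100100 ^ 11011001 = 10111101
01010001 ^ 00011101 = 01001100
10100001 ^ 10101110 = 00001111
11110011 ^ 00110100 = 11000111
00000010 ^ 11011100 = 11011110
10101011 ^ 10010010 = 00111001
00000011 ^ 00111000 = 00111011
00001101 ^ 10111000 = 10110101
11100001 ^ 10011100 = 01111101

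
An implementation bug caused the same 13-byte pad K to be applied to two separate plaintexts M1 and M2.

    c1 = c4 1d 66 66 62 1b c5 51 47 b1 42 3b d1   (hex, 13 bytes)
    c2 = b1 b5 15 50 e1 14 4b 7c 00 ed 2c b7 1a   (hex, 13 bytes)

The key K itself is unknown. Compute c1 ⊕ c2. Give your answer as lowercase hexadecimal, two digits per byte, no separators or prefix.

c1 ⊕ c2 = (M1 ⊕ K) ⊕ (M2 ⊕ K) = M1 ⊕ M2 — the shared key cancels under XOR.
c4 XOR b1 = 75
1d XOR b5 = a8
66 XOR 15 = 73
66 XOR 50 = 36
62 XOR e1 = 83
1b XOR 14 = 0f
c5 XOR 4b = 8e
51 XOR 7c = 2d
47 XOR 00 = 47
b1 XOR ed = 5c
42 XOR 2c = 6e
3b XOR b7 = 8c
d1 XOR 1a = cb

75a87336830f8e2d475c6e8ccb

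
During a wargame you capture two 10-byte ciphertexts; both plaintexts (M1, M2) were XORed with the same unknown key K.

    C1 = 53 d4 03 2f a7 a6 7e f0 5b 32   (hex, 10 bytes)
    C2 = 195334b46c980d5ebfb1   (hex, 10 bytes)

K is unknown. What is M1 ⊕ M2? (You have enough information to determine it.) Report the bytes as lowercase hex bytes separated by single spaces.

4a 87 37 9b cb 3e 73 ae e4 83

C1 ⊕ C2 = (M1 ⊕ K) ⊕ (M2 ⊕ K) = M1 ⊕ M2 — the shared key cancels under XOR.
53 xor 19 = 4a
d4 xor 53 = 87
03 xor 34 = 37
2f xor b4 = 9b
a7 xor 6c = cb
a6 xor 98 = 3e
7e xor 0d = 73
f0 xor 5e = ae
5b xor bf = e4
32 xor b1 = 83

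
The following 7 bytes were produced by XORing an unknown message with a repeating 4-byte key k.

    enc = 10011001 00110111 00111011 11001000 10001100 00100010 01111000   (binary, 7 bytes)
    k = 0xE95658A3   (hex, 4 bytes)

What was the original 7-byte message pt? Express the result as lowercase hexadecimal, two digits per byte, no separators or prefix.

7061636b657420

The 4-byte key repeats, so the effective keystream is e9 56 58 a3 e9 56 58.
byte 0: 153 XOR 233 = 112
byte 1:  55 XOR  86 =  97
byte 2:  59 XOR  88 =  99
byte 3: 200 XOR 163 = 107
byte 4: 140 XOR 233 = 101
byte 5:  34 XOR  86 = 116
byte 6: 120 XOR  88 =  32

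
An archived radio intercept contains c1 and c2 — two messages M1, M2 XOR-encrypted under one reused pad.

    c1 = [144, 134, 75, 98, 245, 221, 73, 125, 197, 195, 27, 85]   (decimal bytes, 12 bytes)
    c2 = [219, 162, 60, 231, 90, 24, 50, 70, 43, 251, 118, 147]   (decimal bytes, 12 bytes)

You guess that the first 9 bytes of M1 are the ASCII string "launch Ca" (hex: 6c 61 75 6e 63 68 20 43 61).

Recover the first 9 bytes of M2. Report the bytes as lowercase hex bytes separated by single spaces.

27 45 02 eb cc ad 5b 78 8f

First, c1 ⊕ c2 = (M1 ⊕ K) ⊕ (M2 ⊕ K) = M1 ⊕ M2, so the key drops out. Then M2 = (M1 ⊕ M2) ⊕ M1 over the first 9 bytes.
byte 0: (90 ^ db) ^ 6c = 4b ^ 6c = 27
byte 1: (86 ^ a2) ^ 61 = 24 ^ 61 = 45
byte 2: (4b ^ 3c) ^ 75 = 77 ^ 75 = 02
byte 3: (62 ^ e7) ^ 6e = 85 ^ 6e = eb
byte 4: (f5 ^ 5a) ^ 63 = af ^ 63 = cc
byte 5: (dd ^ 18) ^ 68 = c5 ^ 68 = ad
byte 6: (49 ^ 32) ^ 20 = 7b ^ 20 = 5b
byte 7: (7d ^ 46) ^ 43 = 3b ^ 43 = 78
byte 8: (c5 ^ 2b) ^ 61 = ee ^ 61 = 8f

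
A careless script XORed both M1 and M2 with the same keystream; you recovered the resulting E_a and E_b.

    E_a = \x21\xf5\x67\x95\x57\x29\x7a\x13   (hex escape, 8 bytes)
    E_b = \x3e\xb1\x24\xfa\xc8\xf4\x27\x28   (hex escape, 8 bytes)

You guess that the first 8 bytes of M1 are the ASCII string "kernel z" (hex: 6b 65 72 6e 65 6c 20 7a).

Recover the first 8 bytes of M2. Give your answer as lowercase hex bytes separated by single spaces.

74 21 31 01 fa b1 7d 41

First, E_a ⊕ E_b = (M1 ⊕ K) ⊕ (M2 ⊕ K) = M1 ⊕ M2, so the key drops out. Then M2 = (M1 ⊕ M2) ⊕ M1 over the first 8 bytes.
byte 0: (21 ^ 3e) ^ 6b = 1f ^ 6b = 74
byte 1: (f5 ^ b1) ^ 65 = 44 ^ 65 = 21
byte 2: (67 ^ 24) ^ 72 = 43 ^ 72 = 31
byte 3: (95 ^ fa) ^ 6e = 6f ^ 6e = 01
byte 4: (57 ^ c8) ^ 65 = 9f ^ 65 = fa
byte 5: (29 ^ f4) ^ 6c = dd ^ 6c = b1
byte 6: (7a ^ 27) ^ 20 = 5d ^ 20 = 7d
byte 7: (13 ^ 28) ^ 7a = 3b ^ 7a = 41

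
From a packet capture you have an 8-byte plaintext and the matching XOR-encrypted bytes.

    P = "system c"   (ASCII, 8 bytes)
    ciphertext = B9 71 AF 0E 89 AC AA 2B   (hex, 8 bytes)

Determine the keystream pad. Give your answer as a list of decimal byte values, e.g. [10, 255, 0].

[202, 8, 220, 122, 236, 193, 138, 72]

Since ciphertext = P ⊕ pad, XORing both sides with P gives pad = P ⊕ ciphertext.
73 ^ b9 = ca
79 ^ 71 = 08
73 ^ af = dc
74 ^ 0e = 7a
65 ^ 89 = ec
6d ^ ac = c1
20 ^ aa = 8a
63 ^ 2b = 48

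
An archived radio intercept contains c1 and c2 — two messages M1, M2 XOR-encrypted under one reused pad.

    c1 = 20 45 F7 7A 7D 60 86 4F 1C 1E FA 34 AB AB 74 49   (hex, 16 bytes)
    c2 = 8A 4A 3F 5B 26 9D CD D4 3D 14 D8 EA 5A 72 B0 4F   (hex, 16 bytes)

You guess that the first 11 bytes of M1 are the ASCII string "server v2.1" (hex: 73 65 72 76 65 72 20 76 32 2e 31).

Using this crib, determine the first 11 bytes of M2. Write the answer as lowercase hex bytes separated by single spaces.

First, c1 ⊕ c2 = (M1 ⊕ K) ⊕ (M2 ⊕ K) = M1 ⊕ M2, so the key drops out. Then M2 = (M1 ⊕ M2) ⊕ M1 over the first 11 bytes.
byte 0: (20 xor 8a) xor 73 = aa xor 73 = d9
byte 1: (45 xor 4a) xor 65 = 0f xor 65 = 6a
byte 2: (f7 xor 3f) xor 72 = c8 xor 72 = ba
byte 3: (7a xor 5b) xor 76 = 21 xor 76 = 57
byte 4: (7d xor 26) xor 65 = 5b xor 65 = 3e
byte 5: (60 xor 9d) xor 72 = fd xor 72 = 8f
byte 6: (86 xor cd) xor 20 = 4b xor 20 = 6b
byte 7: (4f xor d4) xor 76 = 9b xor 76 = ed
byte 8: (1c xor 3d) xor 32 = 21 xor 32 = 13
byte 9: (1e xor 14) xor 2e = 0a xor 2e = 24
byte 10: (fa xor d8) xor 31 = 22 xor 31 = 13

d9 6a ba 57 3e 8f 6b ed 13 24 13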